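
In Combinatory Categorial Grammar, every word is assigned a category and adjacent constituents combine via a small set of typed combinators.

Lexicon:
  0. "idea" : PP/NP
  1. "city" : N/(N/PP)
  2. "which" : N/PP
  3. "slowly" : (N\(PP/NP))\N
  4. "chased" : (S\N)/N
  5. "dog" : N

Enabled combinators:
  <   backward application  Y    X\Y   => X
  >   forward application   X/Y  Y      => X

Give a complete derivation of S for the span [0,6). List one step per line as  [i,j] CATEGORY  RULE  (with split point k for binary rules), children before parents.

[0,6] S   <
  [0,4] N   <
    [0,1] "idea" : PP/NP
    [1,4] N\(PP/NP)   <
      [1,3] N   >
        [1,2] "city" : N/(N/PP)
        [2,3] "which" : N/PP
      [3,4] "slowly" : (N\(PP/NP))\N
  [4,6] S\N   >
    [4,5] "chased" : (S\N)/N
    [5,6] "dog" : N

[0,1] PP/NP  lex  "idea"
[1,2] N/(N/PP)  lex  "city"
[2,3] N/PP  lex  "which"
[1,3] N  >  k=2
[3,4] (N\(PP/NP))\N  lex  "slowly"
[1,4] N\(PP/NP)  <  k=3
[0,4] N  <  k=1
[4,5] (S\N)/N  lex  "chased"
[5,6] N  lex  "dog"
[4,6] S\N  >  k=5
[0,6] S  <  k=4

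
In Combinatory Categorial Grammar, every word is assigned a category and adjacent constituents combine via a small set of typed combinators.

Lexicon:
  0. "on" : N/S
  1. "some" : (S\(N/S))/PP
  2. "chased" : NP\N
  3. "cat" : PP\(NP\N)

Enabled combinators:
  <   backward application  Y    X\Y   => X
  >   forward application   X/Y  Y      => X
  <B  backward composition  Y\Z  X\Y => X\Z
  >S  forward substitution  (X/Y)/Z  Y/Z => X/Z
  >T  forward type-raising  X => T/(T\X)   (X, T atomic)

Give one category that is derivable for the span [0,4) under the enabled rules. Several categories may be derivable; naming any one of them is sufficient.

S

[0,4] S   <
  [0,1] "on" : N/S
  [1,4] S\(N/S)   >
    [1,2] "some" : (S\(N/S))/PP
    [2,4] PP   <
      [2,3] "chased" : NP\N
      [3,4] "cat" : PP\(NP\N)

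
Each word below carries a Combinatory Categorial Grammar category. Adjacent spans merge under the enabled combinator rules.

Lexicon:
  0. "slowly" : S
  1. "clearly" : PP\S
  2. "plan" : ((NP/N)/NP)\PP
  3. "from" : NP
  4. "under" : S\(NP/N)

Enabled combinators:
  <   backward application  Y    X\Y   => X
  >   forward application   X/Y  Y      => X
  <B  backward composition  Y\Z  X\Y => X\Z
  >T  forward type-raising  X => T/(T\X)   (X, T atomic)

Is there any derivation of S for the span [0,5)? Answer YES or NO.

[0,5] S   <
  [0,4] NP/N   >
    [0,3] (NP/N)/NP   <
      [0,2] PP   >
        [0,1] PP/(PP\S)   >T
          [0,1] "slowly" : S
        [1,2] "clearly" : PP\S
      [2,3] "plan" : ((NP/N)/NP)\PP
    [3,4] "from" : NP
  [4,5] "under" : S\(NP/N)

YES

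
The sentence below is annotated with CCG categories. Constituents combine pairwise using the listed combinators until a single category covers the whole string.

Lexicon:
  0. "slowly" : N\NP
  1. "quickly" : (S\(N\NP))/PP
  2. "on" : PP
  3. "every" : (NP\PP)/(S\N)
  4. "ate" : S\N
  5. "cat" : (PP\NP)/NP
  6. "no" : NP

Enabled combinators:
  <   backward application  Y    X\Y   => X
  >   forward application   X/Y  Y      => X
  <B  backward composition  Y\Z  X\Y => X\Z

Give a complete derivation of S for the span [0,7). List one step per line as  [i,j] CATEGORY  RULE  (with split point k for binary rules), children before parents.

[0,1] N\NP  lex  "slowly"
[1,2] (S\(N\NP))/PP  lex  "quickly"
[2,3] PP  lex  "on"
[3,4] (NP\PP)/(S\N)  lex  "every"
[4,5] S\N  lex  "ate"
[3,5] NP\PP  >  k=4
[2,5] NP  <  k=3
[5,6] (PP\NP)/NP  lex  "cat"
[6,7] NP  lex  "no"
[5,7] PP\NP  >  k=6
[2,7] PP  <  k=5
[1,7] S\(N\NP)  >  k=2
[0,7] S  <  k=1

[0,7] S   <
  [0,1] "slowly" : N\NP
  [1,7] S\(N\NP)   >
    [1,2] "quickly" : (S\(N\NP))/PP
    [2,7] PP   <
      [2,5] NP   <
        [2,3] "on" : PP
        [3,5] NP\PP   >
          [3,4] "every" : (NP\PP)/(S\N)
          [4,5] "ate" : S\N
      [5,7] PP\NP   >
        [5,6] "cat" : (PP\NP)/NP
        [6,7] "no" : NP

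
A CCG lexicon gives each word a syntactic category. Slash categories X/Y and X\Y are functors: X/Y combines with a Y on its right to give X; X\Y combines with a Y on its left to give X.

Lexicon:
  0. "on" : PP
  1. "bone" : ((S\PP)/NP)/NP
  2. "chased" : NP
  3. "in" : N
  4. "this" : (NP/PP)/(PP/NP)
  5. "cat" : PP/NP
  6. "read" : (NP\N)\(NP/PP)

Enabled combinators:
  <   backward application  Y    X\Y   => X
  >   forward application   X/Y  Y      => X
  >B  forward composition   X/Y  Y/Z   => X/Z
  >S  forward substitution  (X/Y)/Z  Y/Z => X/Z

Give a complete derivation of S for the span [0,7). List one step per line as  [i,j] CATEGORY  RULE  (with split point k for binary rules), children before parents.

[0,7] S   <
  [0,1] "on" : PP
  [1,7] S\PP   >
    [1,3] (S\PP)/NP   >
      [1,2] "bone" : ((S\PP)/NP)/NP
      [2,3] "chased" : NP
    [3,7] NP   <
      [3,4] "in" : N
      [4,7] NP\N   <
        [4,6] NP/PP   >
          [4,5] "this" : (NP/PP)/(PP/NP)
          [5,6] "cat" : PP/NP
        [6,7] "read" : (NP\N)\(NP/PP)

[0,1] PP  lex  "on"
[1,2] ((S\PP)/NP)/NP  lex  "bone"
[2,3] NP  lex  "chased"
[1,3] (S\PP)/NP  >  k=2
[3,4] N  lex  "in"
[4,5] (NP/PP)/(PP/NP)  lex  "this"
[5,6] PP/NP  lex  "cat"
[4,6] NP/PP  >  k=5
[6,7] (NP\N)\(NP/PP)  lex  "read"
[4,7] NP\N  <  k=6
[3,7] NP  <  k=4
[1,7] S\PP  >  k=3
[0,7] S  <  k=1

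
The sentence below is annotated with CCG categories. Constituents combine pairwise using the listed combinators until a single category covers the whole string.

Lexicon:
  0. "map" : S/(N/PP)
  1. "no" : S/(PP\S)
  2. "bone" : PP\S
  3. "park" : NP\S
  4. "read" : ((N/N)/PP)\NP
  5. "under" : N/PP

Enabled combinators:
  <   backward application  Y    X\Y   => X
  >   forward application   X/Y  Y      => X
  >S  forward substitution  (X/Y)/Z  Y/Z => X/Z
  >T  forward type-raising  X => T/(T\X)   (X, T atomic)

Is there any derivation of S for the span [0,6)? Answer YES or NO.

[0,6] S   >
  [0,1] "map" : S/(N/PP)
  [1,6] N/PP   >S
    [1,5] (N/N)/PP   <
      [1,4] NP   <
        [1,3] S   >
          [1,2] "no" : S/(PP\S)
          [2,3] "bone" : PP\S
        [3,4] "park" : NP\S
      [4,5] "read" : ((N/N)/PP)\NP
    [5,6] "under" : N/PP

YES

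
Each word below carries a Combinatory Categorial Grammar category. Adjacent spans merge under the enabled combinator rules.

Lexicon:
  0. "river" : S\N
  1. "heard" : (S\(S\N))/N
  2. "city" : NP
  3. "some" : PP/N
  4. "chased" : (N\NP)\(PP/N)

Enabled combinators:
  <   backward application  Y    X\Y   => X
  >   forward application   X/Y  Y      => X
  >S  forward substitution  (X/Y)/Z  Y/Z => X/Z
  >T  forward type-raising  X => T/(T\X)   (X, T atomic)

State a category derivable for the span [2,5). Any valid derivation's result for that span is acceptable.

N

[0,5] S   <
  [0,1] "river" : S\N
  [1,5] S\(S\N)   >
    [1,2] "heard" : (S\(S\N))/N
    [2,5] N   >
      [2,3] N/(N\NP)   >T
        [2,3] "city" : NP
      [3,5] N\NP   <
        [3,4] "some" : PP/N
        [4,5] "chased" : (N\NP)\(PP/N)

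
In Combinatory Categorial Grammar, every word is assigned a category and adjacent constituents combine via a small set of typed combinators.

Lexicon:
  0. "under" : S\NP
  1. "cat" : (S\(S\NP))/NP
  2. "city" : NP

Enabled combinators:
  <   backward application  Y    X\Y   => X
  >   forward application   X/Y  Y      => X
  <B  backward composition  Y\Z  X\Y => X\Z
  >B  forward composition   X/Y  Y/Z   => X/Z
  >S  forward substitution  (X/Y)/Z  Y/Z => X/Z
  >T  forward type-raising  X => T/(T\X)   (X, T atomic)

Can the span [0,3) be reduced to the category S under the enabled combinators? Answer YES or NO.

[0,3] S   <
  [0,1] "under" : S\NP
  [1,3] S\(S\NP)   >
    [1,2] "cat" : (S\(S\NP))/NP
    [2,3] "city" : NP

YES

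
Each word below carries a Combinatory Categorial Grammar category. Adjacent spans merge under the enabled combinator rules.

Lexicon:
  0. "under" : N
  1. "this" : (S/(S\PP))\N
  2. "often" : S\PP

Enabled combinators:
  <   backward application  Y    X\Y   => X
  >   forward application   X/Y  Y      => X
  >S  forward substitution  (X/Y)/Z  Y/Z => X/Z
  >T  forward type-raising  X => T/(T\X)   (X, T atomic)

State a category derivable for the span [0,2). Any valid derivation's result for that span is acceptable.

S/(S\PP)

[0,3] S   >
  [0,2] S/(S\PP)   <
    [0,1] "under" : N
    [1,2] "this" : (S/(S\PP))\N
  [2,3] "often" : S\PP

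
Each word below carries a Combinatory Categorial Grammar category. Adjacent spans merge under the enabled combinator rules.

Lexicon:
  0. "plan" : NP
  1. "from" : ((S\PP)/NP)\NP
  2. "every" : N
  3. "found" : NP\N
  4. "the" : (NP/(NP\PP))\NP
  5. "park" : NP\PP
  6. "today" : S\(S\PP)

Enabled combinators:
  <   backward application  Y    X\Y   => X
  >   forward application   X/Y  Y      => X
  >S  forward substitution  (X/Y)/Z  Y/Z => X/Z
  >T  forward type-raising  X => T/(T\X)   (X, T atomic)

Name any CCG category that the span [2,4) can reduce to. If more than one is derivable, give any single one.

NP

[0,7] S   <
  [0,6] S\PP   >
    [0,2] (S\PP)/NP   <
      [0,1] "plan" : NP
      [1,2] "from" : ((S\PP)/NP)\NP
    [2,6] NP   >
      [2,5] NP/(NP\PP)   <
        [2,4] NP   <
          [2,3] "every" : N
          [3,4] "found" : NP\N
        [4,5] "the" : (NP/(NP\PP))\NP
      [5,6] "park" : NP\PP
  [6,7] "today" : S\(S\PP)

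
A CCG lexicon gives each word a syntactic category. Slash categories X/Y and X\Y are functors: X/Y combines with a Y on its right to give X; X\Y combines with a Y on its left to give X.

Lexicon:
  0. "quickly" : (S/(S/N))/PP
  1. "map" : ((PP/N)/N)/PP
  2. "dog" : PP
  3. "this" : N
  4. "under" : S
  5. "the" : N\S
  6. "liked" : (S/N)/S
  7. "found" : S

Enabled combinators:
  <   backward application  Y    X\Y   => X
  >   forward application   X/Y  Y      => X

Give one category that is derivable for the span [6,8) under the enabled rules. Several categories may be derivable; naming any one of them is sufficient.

[0,8] S   >
  [0,6] S/(S/N)   >
    [0,1] "quickly" : (S/(S/N))/PP
    [1,6] PP   >
      [1,4] PP/N   >
        [1,3] (PP/N)/N   >
          [1,2] "map" : ((PP/N)/N)/PP
          [2,3] "dog" : PP
        [3,4] "this" : N
      [4,6] N   <
        [4,5] "under" : S
        [5,6] "the" : N\S
  [6,8] S/N   >
    [6,7] "liked" : (S/N)/S
    [7,8] "found" : S

S/N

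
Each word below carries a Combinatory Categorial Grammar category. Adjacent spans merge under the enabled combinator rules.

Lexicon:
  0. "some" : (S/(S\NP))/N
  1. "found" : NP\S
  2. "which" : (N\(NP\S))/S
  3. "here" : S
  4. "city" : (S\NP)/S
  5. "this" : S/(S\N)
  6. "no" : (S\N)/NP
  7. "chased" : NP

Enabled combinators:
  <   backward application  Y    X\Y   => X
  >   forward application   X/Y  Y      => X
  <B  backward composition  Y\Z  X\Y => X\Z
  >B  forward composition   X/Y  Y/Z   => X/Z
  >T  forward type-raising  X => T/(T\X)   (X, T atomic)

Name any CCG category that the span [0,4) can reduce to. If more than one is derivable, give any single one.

S/(S\NP)

[0,8] S   >
  [0,4] S/(S\NP)   >
    [0,1] "some" : (S/(S\NP))/N
    [1,4] N   <
      [1,2] "found" : NP\S
      [2,4] N\(NP\S)   >
        [2,3] "which" : (N\(NP\S))/S
        [3,4] "here" : S
  [4,8] S\NP   >
    [4,5] "city" : (S\NP)/S
    [5,8] S   >
      [5,6] "this" : S/(S\N)
      [6,8] S\N   >
        [6,7] "no" : (S\N)/NP
        [7,8] "chased" : NP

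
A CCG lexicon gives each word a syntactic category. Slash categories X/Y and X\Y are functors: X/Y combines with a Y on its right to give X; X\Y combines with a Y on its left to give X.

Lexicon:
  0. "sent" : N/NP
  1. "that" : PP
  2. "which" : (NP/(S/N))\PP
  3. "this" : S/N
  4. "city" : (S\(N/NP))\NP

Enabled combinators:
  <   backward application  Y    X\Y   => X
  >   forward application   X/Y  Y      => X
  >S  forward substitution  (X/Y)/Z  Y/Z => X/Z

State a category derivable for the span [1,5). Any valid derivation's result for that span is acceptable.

S\(N/NP)

[0,5] S   <
  [0,1] "sent" : N/NP
  [1,5] S\(N/NP)   <
    [1,4] NP   >
      [1,3] NP/(S/N)   <
        [1,2] "that" : PP
        [2,3] "which" : (NP/(S/N))\PP
      [3,4] "this" : S/N
    [4,5] "city" : (S\(N/NP))\NP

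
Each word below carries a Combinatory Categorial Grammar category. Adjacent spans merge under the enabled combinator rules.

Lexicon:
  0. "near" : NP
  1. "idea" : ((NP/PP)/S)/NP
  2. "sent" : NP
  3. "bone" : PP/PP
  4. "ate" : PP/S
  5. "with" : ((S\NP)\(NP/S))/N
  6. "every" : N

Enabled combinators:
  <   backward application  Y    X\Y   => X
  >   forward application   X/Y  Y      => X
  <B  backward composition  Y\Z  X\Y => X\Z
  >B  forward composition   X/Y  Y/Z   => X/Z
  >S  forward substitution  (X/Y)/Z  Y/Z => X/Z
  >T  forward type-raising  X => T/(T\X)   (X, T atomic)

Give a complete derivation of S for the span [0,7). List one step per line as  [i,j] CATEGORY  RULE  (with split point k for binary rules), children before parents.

[0,7] S   >
  [0,1] S/(S\NP)   >T
    [0,1] "near" : NP
  [1,7] S\NP   <
    [1,5] NP/S   >S
      [1,3] (NP/PP)/S   >
        [1,2] "idea" : ((NP/PP)/S)/NP
        [2,3] "sent" : NP
      [3,5] PP/S   >B
        [3,4] "bone" : PP/PP
        [4,5] "ate" : PP/S
    [5,7] (S\NP)\(NP/S)   >
      [5,6] "with" : ((S\NP)\(NP/S))/N
      [6,7] "every" : N

[0,1] NP  lex  "near"
[0,1] S/(S\NP)  >T
[1,2] ((NP/PP)/S)/NP  lex  "idea"
[2,3] NP  lex  "sent"
[1,3] (NP/PP)/S  >  k=2
[3,4] PP/PP  lex  "bone"
[4,5] PP/S  lex  "ate"
[3,5] PP/S  >B  k=4
[1,5] NP/S  >S  k=3
[5,6] ((S\NP)\(NP/S))/N  lex  "with"
[6,7] N  lex  "every"
[5,7] (S\NP)\(NP/S)  >  k=6
[1,7] S\NP  <  k=5
[0,7] S  >  k=1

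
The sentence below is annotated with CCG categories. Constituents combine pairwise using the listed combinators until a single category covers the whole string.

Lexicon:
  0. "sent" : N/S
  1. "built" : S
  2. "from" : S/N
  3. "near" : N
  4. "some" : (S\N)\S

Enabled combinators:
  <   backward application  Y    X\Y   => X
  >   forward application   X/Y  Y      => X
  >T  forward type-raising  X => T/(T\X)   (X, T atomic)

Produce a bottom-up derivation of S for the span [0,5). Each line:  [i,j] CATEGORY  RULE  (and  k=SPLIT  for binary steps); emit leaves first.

[0,5] S   <
  [0,2] N   >
    [0,1] "sent" : N/S
    [1,2] "built" : S
  [2,5] S\N   <
    [2,4] S   >
      [2,3] "from" : S/N
      [3,4] "near" : N
    [4,5] "some" : (S\N)\S

[0,1] N/S  lex  "sent"
[1,2] S  lex  "built"
[0,2] N  >  k=1
[2,3] S/N  lex  "from"
[3,4] N  lex  "near"
[2,4] S  >  k=3
[4,5] (S\N)\S  lex  "some"
[2,5] S\N  <  k=4
[0,5] S  <  k=2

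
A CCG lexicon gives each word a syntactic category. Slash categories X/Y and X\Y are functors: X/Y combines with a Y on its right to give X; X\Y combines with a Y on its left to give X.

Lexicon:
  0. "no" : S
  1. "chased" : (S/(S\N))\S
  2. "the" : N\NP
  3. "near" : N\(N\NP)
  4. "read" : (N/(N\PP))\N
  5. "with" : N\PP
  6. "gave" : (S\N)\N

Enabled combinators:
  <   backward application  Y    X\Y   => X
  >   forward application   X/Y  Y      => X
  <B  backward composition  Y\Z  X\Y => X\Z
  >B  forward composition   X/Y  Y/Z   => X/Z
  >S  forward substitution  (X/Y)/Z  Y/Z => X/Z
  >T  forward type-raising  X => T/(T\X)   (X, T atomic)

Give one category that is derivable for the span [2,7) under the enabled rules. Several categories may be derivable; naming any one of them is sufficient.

[0,7] S   >
  [0,2] S/(S\N)   <
    [0,1] "no" : S
    [1,2] "chased" : (S/(S\N))\S
  [2,7] S\N   <
    [2,6] N   >
      [2,5] N/(N\PP)   <
        [2,4] N   <
          [2,3] "the" : N\NP
          [3,4] "near" : N\(N\NP)
        [4,5] "read" : (N/(N\PP))\N
      [5,6] "with" : N\PP
    [6,7] "gave" : (S\N)\N

S\N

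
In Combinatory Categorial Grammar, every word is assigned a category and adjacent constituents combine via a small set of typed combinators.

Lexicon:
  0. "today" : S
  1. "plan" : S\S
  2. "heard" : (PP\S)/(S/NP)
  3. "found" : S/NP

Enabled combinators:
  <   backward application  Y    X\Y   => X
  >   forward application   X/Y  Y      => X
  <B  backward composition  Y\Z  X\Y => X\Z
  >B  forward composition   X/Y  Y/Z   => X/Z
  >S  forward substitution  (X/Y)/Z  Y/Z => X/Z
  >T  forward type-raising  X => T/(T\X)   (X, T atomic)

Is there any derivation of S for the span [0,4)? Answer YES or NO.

NO

S S\S (PP\S)/(S/NP) S/NP
CKY chart[0,4] = {N/(N\PP), NP/(NP\PP), PP, PP/(PP\PP), S/(S\PP)}; S ∉ chart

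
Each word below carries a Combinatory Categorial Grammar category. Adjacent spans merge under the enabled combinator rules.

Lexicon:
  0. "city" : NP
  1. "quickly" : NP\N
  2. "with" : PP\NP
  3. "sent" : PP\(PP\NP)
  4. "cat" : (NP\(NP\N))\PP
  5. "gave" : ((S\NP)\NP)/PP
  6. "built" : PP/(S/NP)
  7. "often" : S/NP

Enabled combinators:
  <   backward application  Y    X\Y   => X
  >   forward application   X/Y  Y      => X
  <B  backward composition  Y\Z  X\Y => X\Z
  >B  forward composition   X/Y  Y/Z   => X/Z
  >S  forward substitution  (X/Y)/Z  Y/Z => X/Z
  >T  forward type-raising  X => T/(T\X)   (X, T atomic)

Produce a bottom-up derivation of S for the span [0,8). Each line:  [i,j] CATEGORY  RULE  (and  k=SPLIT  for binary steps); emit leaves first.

[0,8] S   >
  [0,1] S/(S\NP)   >T
    [0,1] "city" : NP
  [1,8] S\NP   <
    [1,5] NP   <
      [1,2] "quickly" : NP\N
      [2,5] NP\(NP\N)   <
        [2,4] PP   <
          [2,3] "with" : PP\NP
          [3,4] "sent" : PP\(PP\NP)
        [4,5] "cat" : (NP\(NP\N))\PP
    [5,8] (S\NP)\NP   >
      [5,6] "gave" : ((S\NP)\NP)/PP
      [6,8] PP   >
        [6,7] "built" : PP/(S/NP)
        [7,8] "often" : S/NP

[0,1] NP  lex  "city"
[0,1] S/(S\NP)  >T
[1,2] NP\N  lex  "quickly"
[2,3] PP\NP  lex  "with"
[3,4] PP\(PP\NP)  lex  "sent"
[2,4] PP  <  k=3
[4,5] (NP\(NP\N))\PP  lex  "cat"
[2,5] NP\(NP\N)  <  k=4
[1,5] NP  <  k=2
[5,6] ((S\NP)\NP)/PP  lex  "gave"
[6,7] PP/(S/NP)  lex  "built"
[7,8] S/NP  lex  "often"
[6,8] PP  >  k=7
[5,8] (S\NP)\NP  >  k=6
[1,8] S\NP  <  k=5
[0,8] S  >  k=1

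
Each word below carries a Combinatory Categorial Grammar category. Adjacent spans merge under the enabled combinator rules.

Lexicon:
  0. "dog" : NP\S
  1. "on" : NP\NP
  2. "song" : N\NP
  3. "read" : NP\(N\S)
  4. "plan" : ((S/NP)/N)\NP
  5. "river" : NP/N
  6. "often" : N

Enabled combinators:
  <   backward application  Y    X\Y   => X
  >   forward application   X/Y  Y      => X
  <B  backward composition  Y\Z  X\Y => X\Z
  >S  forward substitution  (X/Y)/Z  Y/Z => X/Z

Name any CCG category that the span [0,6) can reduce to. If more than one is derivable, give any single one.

S/N

[0,7] S   >
  [0,6] S/N   >S
    [0,5] (S/NP)/N   <
      [0,4] NP   <
        [0,3] N\S   <B
          [0,1] "dog" : NP\S
          [1,3] N\NP   <B
            [1,2] "on" : NP\NP
            [2,3] "song" : N\NP
        [3,4] "read" : NP\(N\S)
      [4,5] "plan" : ((S/NP)/N)\NP
    [5,6] "river" : NP/N
  [6,7] "often" : N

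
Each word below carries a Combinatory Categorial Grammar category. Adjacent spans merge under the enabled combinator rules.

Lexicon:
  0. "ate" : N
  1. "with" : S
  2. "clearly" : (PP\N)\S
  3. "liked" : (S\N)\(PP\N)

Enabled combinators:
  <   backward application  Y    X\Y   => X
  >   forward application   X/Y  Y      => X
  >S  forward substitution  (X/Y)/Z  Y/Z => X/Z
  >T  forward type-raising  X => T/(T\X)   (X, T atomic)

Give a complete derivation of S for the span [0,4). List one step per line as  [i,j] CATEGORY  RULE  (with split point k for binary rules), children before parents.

[0,1] N  lex  "ate"
[0,1] S/(S\N)  >T
[1,2] S  lex  "with"
[2,3] (PP\N)\S  lex  "clearly"
[1,3] PP\N  <  k=2
[3,4] (S\N)\(PP\N)  lex  "liked"
[1,4] S\N  <  k=3
[0,4] S  >  k=1

[0,4] S   >
  [0,1] S/(S\N)   >T
    [0,1] "ate" : N
  [1,4] S\N   <
    [1,3] PP\N   <
      [1,2] "with" : S
      [2,3] "clearly" : (PP\N)\S
    [3,4] "liked" : (S\N)\(PP\N)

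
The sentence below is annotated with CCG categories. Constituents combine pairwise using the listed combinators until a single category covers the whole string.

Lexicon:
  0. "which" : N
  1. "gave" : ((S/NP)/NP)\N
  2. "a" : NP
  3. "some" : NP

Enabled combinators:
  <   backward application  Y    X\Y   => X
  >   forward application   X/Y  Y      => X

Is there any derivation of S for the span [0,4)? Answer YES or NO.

[0,4] S   >
  [0,3] S/NP   >
    [0,2] (S/NP)/NP   <
      [0,1] "which" : N
      [1,2] "gave" : ((S/NP)/NP)\N
    [2,3] "a" : NP
  [3,4] "some" : NP

YES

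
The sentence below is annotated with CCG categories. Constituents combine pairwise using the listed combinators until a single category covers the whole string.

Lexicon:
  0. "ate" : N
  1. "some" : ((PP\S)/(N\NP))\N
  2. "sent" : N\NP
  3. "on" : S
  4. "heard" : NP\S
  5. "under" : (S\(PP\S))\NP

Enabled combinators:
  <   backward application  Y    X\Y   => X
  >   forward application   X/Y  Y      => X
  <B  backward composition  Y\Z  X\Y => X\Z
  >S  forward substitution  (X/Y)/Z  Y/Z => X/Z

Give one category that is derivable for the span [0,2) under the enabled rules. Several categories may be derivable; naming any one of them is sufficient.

(PP\S)/(N\NP)

[0,6] S   <
  [0,3] PP\S   >
    [0,2] (PP\S)/(N\NP)   <
      [0,1] "ate" : N
      [1,2] "some" : ((PP\S)/(N\NP))\N
    [2,3] "sent" : N\NP
  [3,6] S\(PP\S)   <
    [3,5] NP   <
      [3,4] "on" : S
      [4,5] "heard" : NP\S
    [5,6] "under" : (S\(PP\S))\NP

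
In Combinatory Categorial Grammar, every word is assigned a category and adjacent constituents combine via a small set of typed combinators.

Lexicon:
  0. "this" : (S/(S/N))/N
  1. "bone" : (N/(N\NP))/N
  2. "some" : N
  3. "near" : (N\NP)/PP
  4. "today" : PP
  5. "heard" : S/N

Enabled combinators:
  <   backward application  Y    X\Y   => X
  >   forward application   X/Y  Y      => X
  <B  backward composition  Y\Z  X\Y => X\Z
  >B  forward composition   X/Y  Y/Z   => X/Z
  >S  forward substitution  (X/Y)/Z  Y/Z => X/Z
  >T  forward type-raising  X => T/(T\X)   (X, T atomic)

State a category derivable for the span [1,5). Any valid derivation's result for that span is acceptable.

[0,6] S   >
  [0,5] S/(S/N)   >
    [0,1] "this" : (S/(S/N))/N
    [1,5] N   >
      [1,3] N/(N\NP)   >
        [1,2] "bone" : (N/(N\NP))/N
        [2,3] "some" : N
      [3,5] N\NP   >
        [3,4] "near" : (N\NP)/PP
        [4,5] "today" : PP
  [5,6] "heard" : S/N

N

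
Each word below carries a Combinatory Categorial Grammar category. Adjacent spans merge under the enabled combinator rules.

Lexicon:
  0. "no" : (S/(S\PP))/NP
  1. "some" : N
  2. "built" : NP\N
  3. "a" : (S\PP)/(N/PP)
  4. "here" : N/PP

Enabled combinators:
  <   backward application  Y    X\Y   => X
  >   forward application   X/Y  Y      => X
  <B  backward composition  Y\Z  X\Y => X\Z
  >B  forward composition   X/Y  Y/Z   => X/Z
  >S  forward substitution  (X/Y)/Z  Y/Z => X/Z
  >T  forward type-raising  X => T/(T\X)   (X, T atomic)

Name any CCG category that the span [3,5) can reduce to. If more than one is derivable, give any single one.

S\PP

[0,5] S   >
  [0,3] S/(S\PP)   >
    [0,1] "no" : (S/(S\PP))/NP
    [1,3] NP   <
      [1,2] "some" : N
      [2,3] "built" : NP\N
  [3,5] S\PP   >
    [3,4] "a" : (S\PP)/(N/PP)
    [4,5] "here" : N/PP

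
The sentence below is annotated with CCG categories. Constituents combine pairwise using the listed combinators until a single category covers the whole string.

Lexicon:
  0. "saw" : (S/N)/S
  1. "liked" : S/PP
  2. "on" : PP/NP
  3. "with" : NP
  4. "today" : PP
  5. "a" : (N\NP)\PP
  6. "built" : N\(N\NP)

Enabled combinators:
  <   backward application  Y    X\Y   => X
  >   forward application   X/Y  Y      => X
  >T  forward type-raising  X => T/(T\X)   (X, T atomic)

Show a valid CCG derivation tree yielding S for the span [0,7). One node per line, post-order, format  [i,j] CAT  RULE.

[0,1] (S/N)/S  lex  "saw"
[1,2] S/PP  lex  "liked"
[2,3] PP/NP  lex  "on"
[3,4] NP  lex  "with"
[2,4] PP  >  k=3
[1,4] S  >  k=2
[0,4] S/N  >  k=1
[4,5] PP  lex  "today"
[5,6] (N\NP)\PP  lex  "a"
[4,6] N\NP  <  k=5
[6,7] N\(N\NP)  lex  "built"
[4,7] N  <  k=6
[0,7] S  >  k=4

[0,7] S   >
  [0,4] S/N   >
    [0,1] "saw" : (S/N)/S
    [1,4] S   >
      [1,2] "liked" : S/PP
      [2,4] PP   >
        [2,3] "on" : PP/NP
        [3,4] "with" : NP
  [4,7] N   <
    [4,6] N\NP   <
      [4,5] "today" : PP
      [5,6] "a" : (N\NP)\PP
    [6,7] "built" : N\(N\NP)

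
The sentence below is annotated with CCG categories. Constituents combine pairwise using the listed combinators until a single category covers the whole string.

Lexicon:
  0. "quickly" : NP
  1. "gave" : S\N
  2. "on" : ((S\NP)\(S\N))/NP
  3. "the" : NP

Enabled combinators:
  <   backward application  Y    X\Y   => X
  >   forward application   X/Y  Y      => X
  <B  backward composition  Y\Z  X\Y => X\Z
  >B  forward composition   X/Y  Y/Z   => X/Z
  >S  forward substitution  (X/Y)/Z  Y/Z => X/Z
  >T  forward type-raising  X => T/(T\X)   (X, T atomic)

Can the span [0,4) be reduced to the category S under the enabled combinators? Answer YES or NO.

[0,4] S   <
  [0,1] "quickly" : NP
  [1,4] S\NP   <
    [1,2] "gave" : S\N
    [2,4] (S\NP)\(S\N)   >
      [2,3] "on" : ((S\NP)\(S\N))/NP
      [3,4] "the" : NP

YES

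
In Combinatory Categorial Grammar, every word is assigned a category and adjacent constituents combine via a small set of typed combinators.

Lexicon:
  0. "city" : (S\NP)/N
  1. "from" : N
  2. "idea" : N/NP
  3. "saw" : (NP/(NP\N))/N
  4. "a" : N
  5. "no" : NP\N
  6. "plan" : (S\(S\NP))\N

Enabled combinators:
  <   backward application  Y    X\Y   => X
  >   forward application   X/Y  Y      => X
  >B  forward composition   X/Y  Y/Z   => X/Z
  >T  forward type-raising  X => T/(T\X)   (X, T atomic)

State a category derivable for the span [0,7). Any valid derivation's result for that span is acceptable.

[0,7] S   <
  [0,2] S\NP   >
    [0,1] "city" : (S\NP)/N
    [1,2] "from" : N
  [2,7] S\(S\NP)   <
    [2,6] N   >
      [2,3] "idea" : N/NP
      [3,6] NP   >
        [3,5] NP/(NP\N)   >
          [3,4] "saw" : (NP/(NP\N))/N
          [4,5] "a" : N
        [5,6] "no" : NP\N
    [6,7] "plan" : (S\(S\NP))\N

S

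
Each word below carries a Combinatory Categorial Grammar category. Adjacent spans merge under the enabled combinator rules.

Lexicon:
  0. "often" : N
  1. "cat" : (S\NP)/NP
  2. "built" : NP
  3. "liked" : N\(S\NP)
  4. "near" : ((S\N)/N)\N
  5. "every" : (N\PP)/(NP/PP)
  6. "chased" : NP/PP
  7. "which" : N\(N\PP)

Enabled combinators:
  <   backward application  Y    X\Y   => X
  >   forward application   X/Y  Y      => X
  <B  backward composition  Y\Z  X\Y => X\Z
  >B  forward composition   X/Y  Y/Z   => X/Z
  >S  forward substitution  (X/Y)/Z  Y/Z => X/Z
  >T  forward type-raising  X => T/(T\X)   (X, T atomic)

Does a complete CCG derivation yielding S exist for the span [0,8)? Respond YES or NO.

[0,8] S   <
  [0,1] "often" : N
  [1,8] S\N   >
    [1,5] (S\N)/N   <
      [1,4] N   <
        [1,3] S\NP   >
          [1,2] "cat" : (S\NP)/NP
          [2,3] "built" : NP
        [3,4] "liked" : N\(S\NP)
      [4,5] "near" : ((S\N)/N)\N
    [5,8] N   <
      [5,7] N\PP   >
        [5,6] "every" : (N\PP)/(NP/PP)
        [6,7] "chased" : NP/PP
      [7,8] "which" : N\(N\PP)

YES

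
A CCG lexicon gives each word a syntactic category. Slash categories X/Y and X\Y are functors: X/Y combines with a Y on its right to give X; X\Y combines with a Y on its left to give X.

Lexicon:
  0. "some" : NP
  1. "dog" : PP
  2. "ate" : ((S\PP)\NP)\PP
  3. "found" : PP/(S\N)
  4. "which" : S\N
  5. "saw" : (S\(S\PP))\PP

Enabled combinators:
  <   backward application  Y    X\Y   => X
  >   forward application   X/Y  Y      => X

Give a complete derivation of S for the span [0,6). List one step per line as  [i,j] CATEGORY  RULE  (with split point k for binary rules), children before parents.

[0,6] S   <
  [0,3] S\PP   <
    [0,1] "some" : NP
    [1,3] (S\PP)\NP   <
      [1,2] "dog" : PP
      [2,3] "ate" : ((S\PP)\NP)\PP
  [3,6] S\(S\PP)   <
    [3,5] PP   >
      [3,4] "found" : PP/(S\N)
      [4,5] "which" : S\N
    [5,6] "saw" : (S\(S\PP))\PP

[0,1] NP  lex  "some"
[1,2] PP  lex  "dog"
[2,3] ((S\PP)\NP)\PP  lex  "ate"
[1,3] (S\PP)\NP  <  k=2
[0,3] S\PP  <  k=1
[3,4] PP/(S\N)  lex  "found"
[4,5] S\N  lex  "which"
[3,5] PP  >  k=4
[5,6] (S\(S\PP))\PP  lex  "saw"
[3,6] S\(S\PP)  <  k=5
[0,6] S  <  k=3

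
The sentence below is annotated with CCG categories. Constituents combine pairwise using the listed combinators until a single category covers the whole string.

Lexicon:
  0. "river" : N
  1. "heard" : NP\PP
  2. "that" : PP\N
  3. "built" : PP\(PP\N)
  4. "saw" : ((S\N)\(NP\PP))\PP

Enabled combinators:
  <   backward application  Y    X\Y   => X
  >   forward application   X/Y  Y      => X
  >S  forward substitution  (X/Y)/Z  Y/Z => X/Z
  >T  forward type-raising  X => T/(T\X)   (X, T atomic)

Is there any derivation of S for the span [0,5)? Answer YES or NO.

YES

[0,5] S   >
  [0,1] S/(S\N)   >T
    [0,1] "river" : N
  [1,5] S\N   <
    [1,2] "heard" : NP\PP
    [2,5] (S\N)\(NP\PP)   <
      [2,4] PP   <
        [2,3] "that" : PP\N
        [3,4] "built" : PP\(PP\N)
      [4,5] "saw" : ((S\N)\(NP\PP))\PP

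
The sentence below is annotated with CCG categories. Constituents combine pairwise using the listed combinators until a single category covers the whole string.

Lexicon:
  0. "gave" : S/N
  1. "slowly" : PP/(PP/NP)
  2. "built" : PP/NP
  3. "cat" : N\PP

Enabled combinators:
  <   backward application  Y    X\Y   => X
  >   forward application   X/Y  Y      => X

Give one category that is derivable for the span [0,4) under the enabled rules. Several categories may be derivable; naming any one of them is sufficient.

[0,4] S   >
  [0,1] "gave" : S/N
  [1,4] N   <
    [1,3] PP   >
      [1,2] "slowly" : PP/(PP/NP)
      [2,3] "built" : PP/NP
    [3,4] "cat" : N\PP

S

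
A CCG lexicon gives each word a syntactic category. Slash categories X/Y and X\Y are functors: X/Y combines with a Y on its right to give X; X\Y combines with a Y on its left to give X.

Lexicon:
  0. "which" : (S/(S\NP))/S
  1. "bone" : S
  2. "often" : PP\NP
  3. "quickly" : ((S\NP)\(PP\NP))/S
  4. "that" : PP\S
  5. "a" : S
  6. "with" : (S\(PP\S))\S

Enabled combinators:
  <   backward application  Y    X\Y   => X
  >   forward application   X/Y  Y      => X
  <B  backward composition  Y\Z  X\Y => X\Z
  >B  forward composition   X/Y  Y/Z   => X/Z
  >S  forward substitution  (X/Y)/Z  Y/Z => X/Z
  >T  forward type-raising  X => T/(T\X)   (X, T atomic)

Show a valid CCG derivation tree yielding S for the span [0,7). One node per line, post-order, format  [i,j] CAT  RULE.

[0,7] S   >
  [0,2] S/(S\NP)   >
    [0,1] "which" : (S/(S\NP))/S
    [1,2] "bone" : S
  [2,7] S\NP   <
    [2,3] "often" : PP\NP
    [3,7] (S\NP)\(PP\NP)   >
      [3,4] "quickly" : ((S\NP)\(PP\NP))/S
      [4,7] S   <
        [4,5] "that" : PP\S
        [5,7] S\(PP\S)   <
          [5,6] "a" : S
          [6,7] "with" : (S\(PP\S))\S

[0,1] (S/(S\NP))/S  lex  "which"
[1,2] S  lex  "bone"
[0,2] S/(S\NP)  >  k=1
[2,3] PP\NP  lex  "often"
[3,4] ((S\NP)\(PP\NP))/S  lex  "quickly"
[4,5] PP\S  lex  "that"
[5,6] S  lex  "a"
[6,7] (S\(PP\S))\S  lex  "with"
[5,7] S\(PP\S)  <  k=6
[4,7] S  <  k=5
[3,7] (S\NP)\(PP\NP)  >  k=4
[2,7] S\NP  <  k=3
[0,7] S  >  k=2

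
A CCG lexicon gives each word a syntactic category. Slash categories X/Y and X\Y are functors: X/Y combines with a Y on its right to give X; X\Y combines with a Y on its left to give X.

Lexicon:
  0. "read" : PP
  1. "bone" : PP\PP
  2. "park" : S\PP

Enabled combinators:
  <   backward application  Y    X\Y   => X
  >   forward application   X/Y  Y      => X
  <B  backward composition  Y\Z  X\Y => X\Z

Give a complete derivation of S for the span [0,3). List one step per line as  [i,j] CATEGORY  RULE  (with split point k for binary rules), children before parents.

[0,1] PP  lex  "read"
[1,2] PP\PP  lex  "bone"
[2,3] S\PP  lex  "park"
[1,3] S\PP  <B  k=2
[0,3] S  <  k=1

[0,3] S   <
  [0,1] "read" : PP
  [1,3] S\PP   <B
    [1,2] "bone" : PP\PP
    [2,3] "park" : S\PP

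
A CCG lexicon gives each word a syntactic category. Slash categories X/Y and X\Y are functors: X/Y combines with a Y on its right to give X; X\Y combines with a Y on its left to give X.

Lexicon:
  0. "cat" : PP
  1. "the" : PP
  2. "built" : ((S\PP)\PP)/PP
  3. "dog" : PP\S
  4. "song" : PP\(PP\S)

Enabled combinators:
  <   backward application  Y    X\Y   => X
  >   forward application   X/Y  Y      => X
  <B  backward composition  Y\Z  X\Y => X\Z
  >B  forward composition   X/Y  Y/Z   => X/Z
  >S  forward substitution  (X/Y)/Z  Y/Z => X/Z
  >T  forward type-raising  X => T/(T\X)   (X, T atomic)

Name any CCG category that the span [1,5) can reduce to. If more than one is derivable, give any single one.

[0,5] S   <
  [0,1] "cat" : PP
  [1,5] S\PP   <
    [1,2] "the" : PP
    [2,5] (S\PP)\PP   >
      [2,3] "built" : ((S\PP)\PP)/PP
      [3,5] PP   <
        [3,4] "dog" : PP\S
        [4,5] "song" : PP\(PP\S)

S\PP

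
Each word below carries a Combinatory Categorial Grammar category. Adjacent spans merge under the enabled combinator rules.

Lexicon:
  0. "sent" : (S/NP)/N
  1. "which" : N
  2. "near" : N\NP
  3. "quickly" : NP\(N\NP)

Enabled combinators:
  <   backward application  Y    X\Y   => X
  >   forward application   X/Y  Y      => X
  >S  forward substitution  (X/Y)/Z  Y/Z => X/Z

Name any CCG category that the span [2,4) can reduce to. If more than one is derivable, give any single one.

NP

[0,4] S   >
  [0,2] S/NP   >
    [0,1] "sent" : (S/NP)/N
    [1,2] "which" : N
  [2,4] NP   <
    [2,3] "near" : N\NP
    [3,4] "quickly" : NP\(N\NP)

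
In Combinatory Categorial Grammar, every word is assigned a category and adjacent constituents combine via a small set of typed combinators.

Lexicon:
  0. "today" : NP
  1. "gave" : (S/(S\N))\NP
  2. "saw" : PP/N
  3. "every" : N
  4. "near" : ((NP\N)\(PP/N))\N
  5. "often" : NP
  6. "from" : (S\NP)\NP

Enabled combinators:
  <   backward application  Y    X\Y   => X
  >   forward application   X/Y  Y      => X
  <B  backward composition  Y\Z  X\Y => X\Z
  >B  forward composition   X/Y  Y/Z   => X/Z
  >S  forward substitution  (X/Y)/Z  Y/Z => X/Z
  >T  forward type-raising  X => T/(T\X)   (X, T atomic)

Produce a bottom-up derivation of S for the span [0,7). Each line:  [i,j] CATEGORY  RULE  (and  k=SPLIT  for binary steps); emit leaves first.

[0,1] NP  lex  "today"
[1,2] (S/(S\N))\NP  lex  "gave"
[0,2] S/(S\N)  <  k=1
[2,3] PP/N  lex  "saw"
[3,4] N  lex  "every"
[4,5] ((NP\N)\(PP/N))\N  lex  "near"
[3,5] (NP\N)\(PP/N)  <  k=4
[2,5] NP\N  <  k=3
[5,6] NP  lex  "often"
[6,7] (S\NP)\NP  lex  "from"
[5,7] S\NP  <  k=6
[2,7] S\N  <B  k=5
[0,7] S  >  k=2

[0,7] S   >
  [0,2] S/(S\N)   <
    [0,1] "today" : NP
    [1,2] "gave" : (S/(S\N))\NP
  [2,7] S\N   <B
    [2,5] NP\N   <
      [2,3] "saw" : PP/N
      [3,5] (NP\N)\(PP/N)   <
        [3,4] "every" : N
        [4,5] "near" : ((NP\N)\(PP/N))\N
    [5,7] S\NP   <
      [5,6] "often" : NP
      [6,7] "from" : (S\NP)\NP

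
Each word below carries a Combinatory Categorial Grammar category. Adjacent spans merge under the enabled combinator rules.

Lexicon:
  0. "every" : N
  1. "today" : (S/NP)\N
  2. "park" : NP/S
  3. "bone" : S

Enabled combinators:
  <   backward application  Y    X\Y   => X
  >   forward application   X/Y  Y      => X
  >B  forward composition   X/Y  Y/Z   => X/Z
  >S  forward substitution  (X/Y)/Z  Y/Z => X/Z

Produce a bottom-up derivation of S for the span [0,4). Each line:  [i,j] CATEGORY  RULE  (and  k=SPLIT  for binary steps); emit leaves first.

[0,1] N  lex  "every"
[1,2] (S/NP)\N  lex  "today"
[0,2] S/NP  <  k=1
[2,3] NP/S  lex  "park"
[3,4] S  lex  "bone"
[2,4] NP  >  k=3
[0,4] S  >  k=2

[0,4] S   >
  [0,2] S/NP   <
    [0,1] "every" : N
    [1,2] "today" : (S/NP)\N
  [2,4] NP   >
    [2,3] "park" : NP/S
    [3,4] "bone" : S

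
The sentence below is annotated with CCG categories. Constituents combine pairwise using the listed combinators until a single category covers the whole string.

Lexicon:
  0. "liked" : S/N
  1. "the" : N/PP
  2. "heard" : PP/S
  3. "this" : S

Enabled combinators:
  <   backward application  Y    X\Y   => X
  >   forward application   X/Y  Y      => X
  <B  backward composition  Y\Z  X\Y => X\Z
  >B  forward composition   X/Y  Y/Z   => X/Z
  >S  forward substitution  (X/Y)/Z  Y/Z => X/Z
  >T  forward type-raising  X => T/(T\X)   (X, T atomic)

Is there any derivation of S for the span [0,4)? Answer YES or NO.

[0,4] S   >
  [0,1] "liked" : S/N
  [1,4] N   >
    [1,2] "the" : N/PP
    [2,4] PP   >
      [2,3] "heard" : PP/S
      [3,4] "this" : S

YES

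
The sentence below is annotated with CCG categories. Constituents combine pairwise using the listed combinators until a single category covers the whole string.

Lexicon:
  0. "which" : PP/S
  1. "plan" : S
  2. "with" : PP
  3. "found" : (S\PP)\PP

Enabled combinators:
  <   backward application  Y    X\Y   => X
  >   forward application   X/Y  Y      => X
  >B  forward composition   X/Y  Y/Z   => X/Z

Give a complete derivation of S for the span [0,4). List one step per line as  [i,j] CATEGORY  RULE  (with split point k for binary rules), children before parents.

[0,1] PP/S  lex  "which"
[1,2] S  lex  "plan"
[0,2] PP  >  k=1
[2,3] PP  lex  "with"
[3,4] (S\PP)\PP  lex  "found"
[2,4] S\PP  <  k=3
[0,4] S  <  k=2

[0,4] S   <
  [0,2] PP   >
    [0,1] "which" : PP/S
    [1,2] "plan" : S
  [2,4] S\PP   <
    [2,3] "with" : PP
    [3,4] "found" : (S\PP)\PP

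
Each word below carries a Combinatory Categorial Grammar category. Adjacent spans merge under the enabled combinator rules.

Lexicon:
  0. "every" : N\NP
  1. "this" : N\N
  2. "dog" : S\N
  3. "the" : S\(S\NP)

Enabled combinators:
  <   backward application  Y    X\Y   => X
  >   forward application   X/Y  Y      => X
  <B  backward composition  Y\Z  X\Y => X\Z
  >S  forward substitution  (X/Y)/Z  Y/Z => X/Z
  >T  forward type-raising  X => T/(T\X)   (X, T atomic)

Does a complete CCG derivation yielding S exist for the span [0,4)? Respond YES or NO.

[0,4] S   <
  [0,3] S\NP   <B
    [0,2] N\NP   <B
      [0,1] "every" : N\NP
      [1,2] "this" : N\N
    [2,3] "dog" : S\N
  [3,4] "the" : S\(S\NP)

YES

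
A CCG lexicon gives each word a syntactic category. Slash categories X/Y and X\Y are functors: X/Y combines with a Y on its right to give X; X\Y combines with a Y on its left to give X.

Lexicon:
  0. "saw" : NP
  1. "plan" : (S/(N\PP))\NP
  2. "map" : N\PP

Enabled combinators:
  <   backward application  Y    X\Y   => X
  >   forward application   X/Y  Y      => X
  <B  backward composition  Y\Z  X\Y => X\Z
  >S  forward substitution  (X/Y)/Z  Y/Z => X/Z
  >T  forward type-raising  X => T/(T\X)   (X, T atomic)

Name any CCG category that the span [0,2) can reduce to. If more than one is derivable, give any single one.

S/(N\PP)

[0,3] S   >
  [0,2] S/(N\PP)   <
    [0,1] "saw" : NP
    [1,2] "plan" : (S/(N\PP))\NP
  [2,3] "map" : N\PP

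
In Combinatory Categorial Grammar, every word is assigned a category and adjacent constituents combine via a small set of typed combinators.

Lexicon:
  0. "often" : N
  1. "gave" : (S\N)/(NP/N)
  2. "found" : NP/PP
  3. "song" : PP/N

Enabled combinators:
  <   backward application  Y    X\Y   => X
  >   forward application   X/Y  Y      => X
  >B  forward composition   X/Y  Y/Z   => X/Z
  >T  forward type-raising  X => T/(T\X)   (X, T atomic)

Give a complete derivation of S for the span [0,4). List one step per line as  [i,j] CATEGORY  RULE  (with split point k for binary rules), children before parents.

[0,4] S   <
  [0,1] "often" : N
  [1,4] S\N   >
    [1,2] "gave" : (S\N)/(NP/N)
    [2,4] NP/N   >B
      [2,3] "found" : NP/PP
      [3,4] "song" : PP/N

[0,1] N  lex  "often"
[1,2] (S\N)/(NP/N)  lex  "gave"
[2,3] NP/PP  lex  "found"
[3,4] PP/N  lex  "song"
[2,4] NP/N  >B  k=3
[1,4] S\N  >  k=2
[0,4] S  <  k=1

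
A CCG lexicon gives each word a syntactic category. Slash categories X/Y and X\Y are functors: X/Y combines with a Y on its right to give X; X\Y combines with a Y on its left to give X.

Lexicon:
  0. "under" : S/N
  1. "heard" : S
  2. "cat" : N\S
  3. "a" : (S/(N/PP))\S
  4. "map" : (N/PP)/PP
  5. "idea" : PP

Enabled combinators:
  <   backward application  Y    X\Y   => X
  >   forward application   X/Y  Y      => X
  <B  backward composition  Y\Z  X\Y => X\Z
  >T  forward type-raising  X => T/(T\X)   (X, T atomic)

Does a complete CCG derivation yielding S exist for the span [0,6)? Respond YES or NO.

YES

[0,6] S   >
  [0,4] S/(N/PP)   <
    [0,3] S   >
      [0,1] "under" : S/N
      [1,3] N   <
        [1,2] "heard" : S
        [2,3] "cat" : N\S
    [3,4] "a" : (S/(N/PP))\S
  [4,6] N/PP   >
    [4,5] "map" : (N/PP)/PP
    [5,6] "idea" : PP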